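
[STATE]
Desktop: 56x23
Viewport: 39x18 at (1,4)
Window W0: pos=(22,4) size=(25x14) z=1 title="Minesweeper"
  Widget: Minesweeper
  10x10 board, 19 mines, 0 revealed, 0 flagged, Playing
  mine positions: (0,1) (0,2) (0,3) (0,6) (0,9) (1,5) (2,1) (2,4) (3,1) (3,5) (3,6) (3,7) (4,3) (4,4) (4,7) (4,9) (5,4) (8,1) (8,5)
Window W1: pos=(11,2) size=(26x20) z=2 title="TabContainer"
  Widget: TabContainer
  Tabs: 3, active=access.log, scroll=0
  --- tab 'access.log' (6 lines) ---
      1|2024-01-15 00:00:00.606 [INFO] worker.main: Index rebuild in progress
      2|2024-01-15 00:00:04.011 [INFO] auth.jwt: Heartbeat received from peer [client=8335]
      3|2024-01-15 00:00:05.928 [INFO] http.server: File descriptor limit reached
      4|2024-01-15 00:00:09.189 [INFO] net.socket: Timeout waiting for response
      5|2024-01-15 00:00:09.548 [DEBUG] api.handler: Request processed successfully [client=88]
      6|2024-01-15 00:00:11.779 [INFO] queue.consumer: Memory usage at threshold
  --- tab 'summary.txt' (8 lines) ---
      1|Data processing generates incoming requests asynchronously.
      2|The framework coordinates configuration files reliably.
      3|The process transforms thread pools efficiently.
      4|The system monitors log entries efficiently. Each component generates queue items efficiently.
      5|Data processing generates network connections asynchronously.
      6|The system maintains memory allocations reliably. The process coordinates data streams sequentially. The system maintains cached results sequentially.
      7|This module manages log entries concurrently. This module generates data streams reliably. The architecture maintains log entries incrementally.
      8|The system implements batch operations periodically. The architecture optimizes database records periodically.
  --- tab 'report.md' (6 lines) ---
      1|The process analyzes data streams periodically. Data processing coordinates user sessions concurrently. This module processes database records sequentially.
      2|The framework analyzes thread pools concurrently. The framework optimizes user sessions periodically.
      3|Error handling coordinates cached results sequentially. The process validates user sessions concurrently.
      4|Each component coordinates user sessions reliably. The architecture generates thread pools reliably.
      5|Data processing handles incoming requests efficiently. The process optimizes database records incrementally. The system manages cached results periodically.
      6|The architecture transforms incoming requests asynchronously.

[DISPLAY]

          ┠────────────────────────┨━━━
          ┃[access.log]│ summary.tx┃   
          ┃────────────────────────┃───
          ┃2024-01-15 00:00:00.606 ┃   
          ┃2024-01-15 00:00:04.011 ┃   
          ┃2024-01-15 00:00:05.928 ┃   
          ┃2024-01-15 00:00:09.189 ┃   
          ┃2024-01-15 00:00:09.548 ┃   
          ┃2024-01-15 00:00:11.779 ┃   
          ┃                        ┃   
          ┃                        ┃   
          ┃                        ┃   
          ┃                        ┃   
          ┃                        ┃━━━
          ┃                        ┃   
          ┃                        ┃   
          ┃                        ┃   
          ┗━━━━━━━━━━━━━━━━━━━━━━━━┛   


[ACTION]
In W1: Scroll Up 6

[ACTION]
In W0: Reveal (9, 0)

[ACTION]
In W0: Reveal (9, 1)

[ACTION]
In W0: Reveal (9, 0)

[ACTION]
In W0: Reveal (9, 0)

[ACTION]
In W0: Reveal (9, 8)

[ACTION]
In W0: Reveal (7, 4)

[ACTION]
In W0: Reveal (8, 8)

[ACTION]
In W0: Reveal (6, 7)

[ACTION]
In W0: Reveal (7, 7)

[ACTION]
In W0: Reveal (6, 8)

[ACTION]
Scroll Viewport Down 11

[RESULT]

          ┃[access.log]│ summary.tx┃   
          ┃────────────────────────┃───
          ┃2024-01-15 00:00:00.606 ┃   
          ┃2024-01-15 00:00:04.011 ┃   
          ┃2024-01-15 00:00:05.928 ┃   
          ┃2024-01-15 00:00:09.189 ┃   
          ┃2024-01-15 00:00:09.548 ┃   
          ┃2024-01-15 00:00:11.779 ┃   
          ┃                        ┃   
          ┃                        ┃   
          ┃                        ┃   
          ┃                        ┃   
          ┃                        ┃━━━
          ┃                        ┃   
          ┃                        ┃   
          ┃                        ┃   
          ┗━━━━━━━━━━━━━━━━━━━━━━━━┛   
                                       


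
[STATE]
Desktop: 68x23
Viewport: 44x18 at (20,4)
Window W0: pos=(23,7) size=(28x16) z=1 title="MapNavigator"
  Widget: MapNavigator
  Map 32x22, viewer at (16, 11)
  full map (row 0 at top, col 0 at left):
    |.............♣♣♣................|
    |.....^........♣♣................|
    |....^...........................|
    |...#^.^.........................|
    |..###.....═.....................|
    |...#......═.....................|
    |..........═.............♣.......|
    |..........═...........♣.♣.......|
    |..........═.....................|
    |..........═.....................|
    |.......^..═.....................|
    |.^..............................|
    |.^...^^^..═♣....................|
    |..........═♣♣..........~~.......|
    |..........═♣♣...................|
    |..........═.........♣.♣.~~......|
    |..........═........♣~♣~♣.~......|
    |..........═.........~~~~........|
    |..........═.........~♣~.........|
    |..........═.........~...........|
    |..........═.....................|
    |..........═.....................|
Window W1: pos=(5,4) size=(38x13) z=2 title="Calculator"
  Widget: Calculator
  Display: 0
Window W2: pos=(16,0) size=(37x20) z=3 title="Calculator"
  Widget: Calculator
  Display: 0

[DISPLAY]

─┬───┬───┬───┐                  ┃           
 │ 8 │ 9 │ ÷ │                  ┃           
─┼───┼───┼───┤                  ┃           
 │ 5 │ 6 │ × │                  ┃           
─┼───┼───┼───┤                  ┃           
 │ 2 │ 3 │ - │                  ┃           
─┼───┼───┼───┤                  ┃           
 │ . │ = │ + │                  ┃           
─┼───┼───┼───┤                  ┃           
 │ MC│ MR│ M+│                  ┃           
─┴───┴───┴───┘                  ┃           
                                ┃           
                                ┃           
                                ┃           
                                ┃           
━━━━━━━━━━━━━━━━━━━━━━━━━━━━━━━━┛           
   ┃.......═.........♣.♣.~~...┃             
   ┃.......═........♣~♣~♣.~...┃             


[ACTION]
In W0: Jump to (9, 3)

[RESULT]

─┬───┬───┬───┐                  ┃           
 │ 8 │ 9 │ ÷ │                  ┃           
─┼───┼───┼───┤                  ┃           
 │ 5 │ 6 │ × │                  ┃           
─┼───┼───┼───┤                  ┃           
 │ 2 │ 3 │ - │                  ┃           
─┼───┼───┼───┤                  ┃           
 │ . │ = │ + │                  ┃           
─┼───┼───┼───┤                  ┃           
 │ MC│ MR│ M+│                  ┃           
─┴───┴───┴───┘                  ┃           
                                ┃           
                                ┃           
                                ┃           
                                ┃           
━━━━━━━━━━━━━━━━━━━━━━━━━━━━━━━━┛           
   ┃    ..........═...........┃             
   ┃    ..........═...........┃             


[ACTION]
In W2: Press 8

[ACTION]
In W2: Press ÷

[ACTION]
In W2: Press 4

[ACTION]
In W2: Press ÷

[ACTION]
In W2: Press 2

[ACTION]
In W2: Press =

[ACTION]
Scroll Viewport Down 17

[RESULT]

 │ 8 │ 9 │ ÷ │                  ┃           
─┼───┼───┼───┤                  ┃           
 │ 5 │ 6 │ × │                  ┃           
─┼───┼───┼───┤                  ┃           
 │ 2 │ 3 │ - │                  ┃           
─┼───┼───┼───┤                  ┃           
 │ . │ = │ + │                  ┃           
─┼───┼───┼───┤                  ┃           
 │ MC│ MR│ M+│                  ┃           
─┴───┴───┴───┘                  ┃           
                                ┃           
                                ┃           
                                ┃           
                                ┃           
━━━━━━━━━━━━━━━━━━━━━━━━━━━━━━━━┛           
   ┃    ..........═...........┃             
   ┃    ..........═...........┃             
   ┗━━━━━━━━━━━━━━━━━━━━━━━━━━┛             


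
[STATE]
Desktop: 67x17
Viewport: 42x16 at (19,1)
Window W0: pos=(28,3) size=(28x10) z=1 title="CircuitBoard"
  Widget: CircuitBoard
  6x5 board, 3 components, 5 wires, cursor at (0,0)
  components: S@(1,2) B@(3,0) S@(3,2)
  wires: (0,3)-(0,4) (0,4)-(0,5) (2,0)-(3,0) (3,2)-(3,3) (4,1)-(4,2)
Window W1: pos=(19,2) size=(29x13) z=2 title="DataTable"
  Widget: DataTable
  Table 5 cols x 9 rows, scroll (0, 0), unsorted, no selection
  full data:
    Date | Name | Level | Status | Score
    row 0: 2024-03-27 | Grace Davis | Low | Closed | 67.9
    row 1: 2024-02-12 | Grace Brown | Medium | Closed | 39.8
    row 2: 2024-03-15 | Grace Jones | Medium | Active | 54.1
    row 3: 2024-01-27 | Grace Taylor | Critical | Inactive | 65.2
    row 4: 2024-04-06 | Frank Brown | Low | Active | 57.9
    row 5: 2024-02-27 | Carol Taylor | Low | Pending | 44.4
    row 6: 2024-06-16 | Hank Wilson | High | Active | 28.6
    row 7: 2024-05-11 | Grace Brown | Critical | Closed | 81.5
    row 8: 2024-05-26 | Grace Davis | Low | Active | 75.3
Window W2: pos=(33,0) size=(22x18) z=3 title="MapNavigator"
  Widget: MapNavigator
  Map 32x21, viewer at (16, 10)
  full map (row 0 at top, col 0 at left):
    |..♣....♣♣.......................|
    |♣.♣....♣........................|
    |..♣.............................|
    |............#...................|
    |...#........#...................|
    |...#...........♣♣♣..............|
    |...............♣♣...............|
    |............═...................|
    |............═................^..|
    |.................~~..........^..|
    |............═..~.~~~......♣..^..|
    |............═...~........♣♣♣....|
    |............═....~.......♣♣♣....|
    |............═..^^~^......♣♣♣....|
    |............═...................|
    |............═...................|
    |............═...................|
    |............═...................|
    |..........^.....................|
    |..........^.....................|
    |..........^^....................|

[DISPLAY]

              ┃ MapNavigator       ┃      
┏━━━━━━━━━━━━━┠────────────────────┨      
┃ DataTable   ┃......#.............┃┓     
┠─────────────┃......#.............┃┃     
┃Date      │Na┃.........♣♣♣........┃┨     
┃──────────┼──┃.........♣♣.........┃┃     
┃2024-03-27│Gr┃......═.............┃┃     
┃2024-02-12│Gr┃......═.............┃┃     
┃2024-03-15│Gr┃...........~~.......┃┃     
┃2024-01-27│Gr┃......═..~@~~~......┃┃     
┃2024-04-06│Fr┃......═...~........♣┃┃     
┃2024-02-27│Ca┃......═....~.......♣┃┛     
┃2024-06-16│Ha┃......═..^^~^......♣┃      
┗━━━━━━━━━━━━━┃......═.............┃      
              ┃......═.............┃      
              ┃......═.............┃      


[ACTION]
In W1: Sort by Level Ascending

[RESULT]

              ┃ MapNavigator       ┃      
┏━━━━━━━━━━━━━┠────────────────────┨      
┃ DataTable   ┃......#.............┃┓     
┠─────────────┃......#.............┃┃     
┃Date      │Na┃.........♣♣♣........┃┨     
┃──────────┼──┃.........♣♣.........┃┃     
┃2024-01-27│Gr┃......═.............┃┃     
┃2024-05-11│Gr┃......═.............┃┃     
┃2024-06-16│Ha┃...........~~.......┃┃     
┃2024-03-27│Gr┃......═..~@~~~......┃┃     
┃2024-04-06│Fr┃......═...~........♣┃┃     
┃2024-02-27│Ca┃......═....~.......♣┃┛     
┃2024-05-26│Gr┃......═..^^~^......♣┃      
┗━━━━━━━━━━━━━┃......═.............┃      
              ┃......═.............┃      
              ┃......═.............┃      


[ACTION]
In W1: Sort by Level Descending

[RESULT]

              ┃ MapNavigator       ┃      
┏━━━━━━━━━━━━━┠────────────────────┨      
┃ DataTable   ┃......#.............┃┓     
┠─────────────┃......#.............┃┃     
┃Date      │Na┃.........♣♣♣........┃┨     
┃──────────┼──┃.........♣♣.........┃┃     
┃2024-02-12│Gr┃......═.............┃┃     
┃2024-03-15│Gr┃......═.............┃┃     
┃2024-03-27│Gr┃...........~~.......┃┃     
┃2024-04-06│Fr┃......═..~@~~~......┃┃     
┃2024-02-27│Ca┃......═...~........♣┃┃     
┃2024-05-26│Gr┃......═....~.......♣┃┛     
┃2024-06-16│Ha┃......═..^^~^......♣┃      
┗━━━━━━━━━━━━━┃......═.............┃      
              ┃......═.............┃      
              ┃......═.............┃      


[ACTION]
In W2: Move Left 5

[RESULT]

              ┃ MapNavigator       ┃      
┏━━━━━━━━━━━━━┠────────────────────┨      
┃ DataTable   ┃...........#........┃┓     
┠─────────────┃..#........#........┃┃     
┃Date      │Na┃..#...........♣♣♣...┃┨     
┃──────────┼──┃..............♣♣....┃┃     
┃2024-02-12│Gr┃...........═........┃┃     
┃2024-03-15│Gr┃...........═........┃┃     
┃2024-03-27│Gr┃................~~..┃┃     
┃2024-04-06│Fr┃..........@═..~.~~~.┃┃     
┃2024-02-27│Ca┃...........═...~....┃┃     
┃2024-05-26│Gr┃...........═....~...┃┛     
┃2024-06-16│Ha┃...........═..^^~^..┃      
┗━━━━━━━━━━━━━┃...........═........┃      
              ┃...........═........┃      
              ┃...........═........┃      


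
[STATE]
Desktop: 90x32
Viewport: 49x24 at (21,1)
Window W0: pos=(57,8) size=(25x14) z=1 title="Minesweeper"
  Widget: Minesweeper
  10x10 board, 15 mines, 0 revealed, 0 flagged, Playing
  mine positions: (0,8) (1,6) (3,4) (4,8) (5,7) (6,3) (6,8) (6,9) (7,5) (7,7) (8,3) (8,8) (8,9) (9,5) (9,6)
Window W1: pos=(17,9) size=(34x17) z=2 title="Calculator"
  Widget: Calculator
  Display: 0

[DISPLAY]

                                                 
                                                 
                                                 
                                                 
                                                 
                                                 
                                                 
                                    ┏━━━━━━━━━━━━
━━━━━━━━━━━━━━━━━━━━━━━━━━━━━┓      ┃ Minesweeper
lculator                     ┃      ┠────────────
─────────────────────────────┨      ┃■■■■■■■■■■  
                            0┃      ┃■■■■■■■■■■  
─┬───┬───┬───┐               ┃      ┃■■■■■■■■■■  
 │ 8 │ 9 │ ÷ │               ┃      ┃■■■■■■■■■■  
─┼───┼───┼───┤               ┃      ┃■■■■■■■■■■  
 │ 5 │ 6 │ × │               ┃      ┃■■■■■■■■■■  
─┼───┼───┼───┤               ┃      ┃■■■■■■■■■■  
 │ 2 │ 3 │ - │               ┃      ┃■■■■■■■■■■  
─┼───┼───┼───┤               ┃      ┃■■■■■■■■■■  
 │ . │ = │ + │               ┃      ┃■■■■■■■■■■  
─┼───┼───┼───┤               ┃      ┗━━━━━━━━━━━━
 │ MC│ MR│ M+│               ┃                   
─┴───┴───┴───┘               ┃                   
                             ┃                   


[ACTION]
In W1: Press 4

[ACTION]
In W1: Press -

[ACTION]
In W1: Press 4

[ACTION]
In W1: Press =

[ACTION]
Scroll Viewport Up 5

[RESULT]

                                                 
                                                 
                                                 
                                                 
                                                 
                                                 
                                                 
                                                 
                                    ┏━━━━━━━━━━━━
━━━━━━━━━━━━━━━━━━━━━━━━━━━━━┓      ┃ Minesweeper
lculator                     ┃      ┠────────────
─────────────────────────────┨      ┃■■■■■■■■■■  
                            0┃      ┃■■■■■■■■■■  
─┬───┬───┬───┐               ┃      ┃■■■■■■■■■■  
 │ 8 │ 9 │ ÷ │               ┃      ┃■■■■■■■■■■  
─┼───┼───┼───┤               ┃      ┃■■■■■■■■■■  
 │ 5 │ 6 │ × │               ┃      ┃■■■■■■■■■■  
─┼───┼───┼───┤               ┃      ┃■■■■■■■■■■  
 │ 2 │ 3 │ - │               ┃      ┃■■■■■■■■■■  
─┼───┼───┼───┤               ┃      ┃■■■■■■■■■■  
 │ . │ = │ + │               ┃      ┃■■■■■■■■■■  
─┼───┼───┼───┤               ┃      ┗━━━━━━━━━━━━
 │ MC│ MR│ M+│               ┃                   
─┴───┴───┴───┘               ┃                   


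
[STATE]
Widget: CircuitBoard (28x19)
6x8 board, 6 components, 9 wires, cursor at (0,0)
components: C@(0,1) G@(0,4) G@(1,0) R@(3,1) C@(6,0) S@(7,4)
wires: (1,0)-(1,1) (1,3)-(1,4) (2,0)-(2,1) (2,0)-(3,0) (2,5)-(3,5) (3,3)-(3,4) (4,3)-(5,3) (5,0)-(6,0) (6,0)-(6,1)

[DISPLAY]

   0 1 2 3 4 5              
0  [.]  C           G       
                            
1   G ─ ·       · ─ ·       
                            
2   · ─ ·               ·   
    │                   │   
3   ·   R       · ─ ·   ·   
                            
4               ·           
                │           
5   ·           ·           
    │                       
6   C ─ ·                   
                            
7                   S       
Cursor: (0,0)               
                            
                            


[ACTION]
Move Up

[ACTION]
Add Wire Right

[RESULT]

   0 1 2 3 4 5              
0  [.]─ C           G       
                            
1   G ─ ·       · ─ ·       
                            
2   · ─ ·               ·   
    │                   │   
3   ·   R       · ─ ·   ·   
                            
4               ·           
                │           
5   ·           ·           
    │                       
6   C ─ ·                   
                            
7                   S       
Cursor: (0,0)               
                            
                            


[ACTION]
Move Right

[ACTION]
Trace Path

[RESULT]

   0 1 2 3 4 5              
0   · ─[C]          G       
                            
1   G ─ ·       · ─ ·       
                            
2   · ─ ·               ·   
    │                   │   
3   ·   R       · ─ ·   ·   
                            
4               ·           
                │           
5   ·           ·           
    │                       
6   C ─ ·                   
                            
7                   S       
Cursor: (0,1)  Trace: C (1 n
                            
                            


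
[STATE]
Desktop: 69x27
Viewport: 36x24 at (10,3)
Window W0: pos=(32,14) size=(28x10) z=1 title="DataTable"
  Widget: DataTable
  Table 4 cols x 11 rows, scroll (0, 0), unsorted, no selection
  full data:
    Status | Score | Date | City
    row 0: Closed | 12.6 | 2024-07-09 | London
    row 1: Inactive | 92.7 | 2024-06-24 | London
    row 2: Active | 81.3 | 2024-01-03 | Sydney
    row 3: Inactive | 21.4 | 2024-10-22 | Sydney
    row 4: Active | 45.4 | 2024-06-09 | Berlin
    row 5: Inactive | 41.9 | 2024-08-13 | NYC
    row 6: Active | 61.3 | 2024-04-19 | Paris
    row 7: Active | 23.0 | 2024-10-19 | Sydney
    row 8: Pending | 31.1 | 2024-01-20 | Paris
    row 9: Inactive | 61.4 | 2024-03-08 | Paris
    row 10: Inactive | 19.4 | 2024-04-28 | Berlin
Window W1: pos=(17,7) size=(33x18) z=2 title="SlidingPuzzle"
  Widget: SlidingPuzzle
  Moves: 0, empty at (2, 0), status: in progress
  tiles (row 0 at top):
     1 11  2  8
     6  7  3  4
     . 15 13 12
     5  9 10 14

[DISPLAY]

                                    
                                    
                                    
                                    
       ┏━━━━━━━━━━━━━━━━━━━━━━━━━━━━
       ┃ SlidingPuzzle              
       ┠────────────────────────────
       ┃┌────┬────┬────┬────┐       
       ┃│  1 │ 11 │  2 │  8 │       
       ┃├────┼────┼────┼────┤       
       ┃│  6 │  7 │  3 │  4 │       
       ┃├────┼────┼────┼────┤       
       ┃│    │ 15 │ 13 │ 12 │       
       ┃├────┼────┼────┼────┤       
       ┃│  5 │  9 │ 10 │ 14 │       
       ┃└────┴────┴────┴────┘       
       ┃Moves: 0                    
       ┃                            
       ┃                            
       ┃                            
       ┃                            
       ┗━━━━━━━━━━━━━━━━━━━━━━━━━━━━
                                    
                                    


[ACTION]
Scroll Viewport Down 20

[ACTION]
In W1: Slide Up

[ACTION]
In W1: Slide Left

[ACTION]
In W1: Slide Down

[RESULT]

                                    
                                    
                                    
                                    
       ┏━━━━━━━━━━━━━━━━━━━━━━━━━━━━
       ┃ SlidingPuzzle              
       ┠────────────────────────────
       ┃┌────┬────┬────┬────┐       
       ┃│  1 │ 11 │  2 │  8 │       
       ┃├────┼────┼────┼────┤       
       ┃│  6 │  7 │  3 │  4 │       
       ┃├────┼────┼────┼────┤       
       ┃│  5 │    │ 13 │ 12 │       
       ┃├────┼────┼────┼────┤       
       ┃│  9 │ 15 │ 10 │ 14 │       
       ┃└────┴────┴────┴────┘       
       ┃Moves: 3                    
       ┃                            
       ┃                            
       ┃                            
       ┃                            
       ┗━━━━━━━━━━━━━━━━━━━━━━━━━━━━
                                    
                                    


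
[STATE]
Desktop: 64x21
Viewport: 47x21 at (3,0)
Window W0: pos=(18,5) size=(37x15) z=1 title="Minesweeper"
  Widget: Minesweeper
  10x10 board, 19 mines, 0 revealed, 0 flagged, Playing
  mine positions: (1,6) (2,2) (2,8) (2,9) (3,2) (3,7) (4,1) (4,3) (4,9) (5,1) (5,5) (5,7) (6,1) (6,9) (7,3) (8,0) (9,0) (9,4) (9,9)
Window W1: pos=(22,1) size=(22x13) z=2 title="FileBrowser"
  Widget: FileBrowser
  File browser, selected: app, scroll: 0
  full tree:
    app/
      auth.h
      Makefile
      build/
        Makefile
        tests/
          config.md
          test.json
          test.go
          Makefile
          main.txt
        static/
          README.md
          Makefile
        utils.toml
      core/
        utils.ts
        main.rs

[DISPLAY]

                                               
                   ┏━━━━━━━━━━━━━━━━━━━━┓      
                   ┃ FileBrowser        ┃      
                   ┠────────────────────┨      
                   ┃> [-] app/          ┃      
               ┏━━━┃    auth.h          ┃━━━━━━
               ┃ Mi┃    Makefile        ┃      
               ┠───┃    [+] build/      ┃──────
               ┃■■■┃    [+] core/       ┃      
               ┃■■■┃                    ┃      
               ┃■■■┃                    ┃      
               ┃■■■┃                    ┃      
               ┃■■■┃                    ┃      
               ┃■■■┗━━━━━━━━━━━━━━━━━━━━┛      
               ┃■■■■■■■■■■                     
               ┃■■■■■■■■■■                     
               ┃■■■■■■■■■■                     
               ┃■■■■■■■■■■                     
               ┃                               
               ┗━━━━━━━━━━━━━━━━━━━━━━━━━━━━━━━
                                               


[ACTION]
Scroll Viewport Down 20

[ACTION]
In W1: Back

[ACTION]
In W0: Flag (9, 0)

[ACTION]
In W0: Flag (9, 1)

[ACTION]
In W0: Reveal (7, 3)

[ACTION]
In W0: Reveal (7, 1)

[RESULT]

                                               
                   ┏━━━━━━━━━━━━━━━━━━━━┓      
                   ┃ FileBrowser        ┃      
                   ┠────────────────────┨      
                   ┃> [-] app/          ┃      
               ┏━━━┃    auth.h          ┃━━━━━━
               ┃ Mi┃    Makefile        ┃      
               ┠───┃    [+] build/      ┃──────
               ┃■■■┃    [+] core/       ┃      
               ┃■■■┃                    ┃      
               ┃■■✹┃                    ┃      
               ┃■■✹┃                    ┃      
               ┃■✹■┃                    ┃      
               ┃■✹■┗━━━━━━━━━━━━━━━━━━━━┛      
               ┃■✹■■■■■■■✹                     
               ┃■■■✹■■■■■■                     
               ┃✹■■■■■■■■■                     
               ┃✹⚑■■✹■■■■✹                     
               ┃                               
               ┗━━━━━━━━━━━━━━━━━━━━━━━━━━━━━━━
                                               


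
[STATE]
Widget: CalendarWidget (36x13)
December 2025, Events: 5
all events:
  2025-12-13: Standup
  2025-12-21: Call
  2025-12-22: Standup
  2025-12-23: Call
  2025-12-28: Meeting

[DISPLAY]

           December 2025            
Mo Tu We Th Fr Sa Su                
 1  2  3  4  5  6  7                
 8  9 10 11 12 13* 14               
15 16 17 18 19 20 21*               
22* 23* 24 25 26 27 28*             
29 30 31                            
                                    
                                    
                                    
                                    
                                    
                                    


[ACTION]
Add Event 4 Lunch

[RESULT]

           December 2025            
Mo Tu We Th Fr Sa Su                
 1  2  3  4*  5  6  7               
 8  9 10 11 12 13* 14               
15 16 17 18 19 20 21*               
22* 23* 24 25 26 27 28*             
29 30 31                            
                                    
                                    
                                    
                                    
                                    
                                    


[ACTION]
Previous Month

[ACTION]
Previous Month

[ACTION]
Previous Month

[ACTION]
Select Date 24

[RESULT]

           September 2025           
Mo Tu We Th Fr Sa Su                
 1  2  3  4  5  6  7                
 8  9 10 11 12 13 14                
15 16 17 18 19 20 21                
22 23 [24] 25 26 27 28              
29 30                               
                                    
                                    
                                    
                                    
                                    
                                    


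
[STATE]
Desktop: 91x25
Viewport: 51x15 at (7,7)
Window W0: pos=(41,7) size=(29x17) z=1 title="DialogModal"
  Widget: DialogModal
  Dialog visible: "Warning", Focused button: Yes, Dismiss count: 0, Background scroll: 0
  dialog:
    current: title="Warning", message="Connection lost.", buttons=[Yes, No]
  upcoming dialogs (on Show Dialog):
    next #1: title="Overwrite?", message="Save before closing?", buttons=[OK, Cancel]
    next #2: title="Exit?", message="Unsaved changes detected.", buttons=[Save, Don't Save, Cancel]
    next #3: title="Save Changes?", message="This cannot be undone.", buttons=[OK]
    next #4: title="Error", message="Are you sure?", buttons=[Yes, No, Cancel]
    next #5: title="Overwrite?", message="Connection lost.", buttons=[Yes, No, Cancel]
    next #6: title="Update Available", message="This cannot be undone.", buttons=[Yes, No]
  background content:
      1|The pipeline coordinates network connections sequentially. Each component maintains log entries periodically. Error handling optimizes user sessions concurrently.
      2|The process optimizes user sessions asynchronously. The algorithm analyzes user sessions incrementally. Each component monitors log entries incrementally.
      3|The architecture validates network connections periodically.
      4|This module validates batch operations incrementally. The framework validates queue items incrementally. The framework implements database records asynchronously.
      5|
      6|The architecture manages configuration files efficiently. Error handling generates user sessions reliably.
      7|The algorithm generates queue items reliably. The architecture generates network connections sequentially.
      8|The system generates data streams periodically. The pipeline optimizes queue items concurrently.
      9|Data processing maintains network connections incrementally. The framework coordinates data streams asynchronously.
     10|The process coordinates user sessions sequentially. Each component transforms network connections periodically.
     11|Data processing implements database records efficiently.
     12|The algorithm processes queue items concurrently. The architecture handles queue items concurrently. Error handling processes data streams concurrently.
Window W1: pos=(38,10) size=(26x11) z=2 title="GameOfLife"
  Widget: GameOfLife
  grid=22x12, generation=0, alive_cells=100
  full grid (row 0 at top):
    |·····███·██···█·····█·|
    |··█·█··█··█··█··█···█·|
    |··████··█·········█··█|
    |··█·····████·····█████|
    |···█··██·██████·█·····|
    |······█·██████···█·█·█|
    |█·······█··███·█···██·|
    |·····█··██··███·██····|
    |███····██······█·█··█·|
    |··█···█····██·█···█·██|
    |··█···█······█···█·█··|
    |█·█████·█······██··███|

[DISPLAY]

                                  ┏━━━━━━━━━━━━━━━━
                                  ┃ DialogModal    
                                  ┠────────────────
                               ┏━━━━━━━━━━━━━━━━━━━
                               ┃ GameOfLife        
                               ┠───────────────────
                               ┃Gen: 0             
                               ┃··█·····████·····██
                               ┃···█··██·██████·█··
                               ┃······█·██████···█·
                               ┃█·······█··███·█···
                               ┃·····█··██··███·██·
                               ┃███····██······█·█·
                               ┗━━━━━━━━━━━━━━━━━━━
                                  ┃The algorithm pr


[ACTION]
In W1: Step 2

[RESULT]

                                  ┏━━━━━━━━━━━━━━━━
                                  ┃ DialogModal    
                                  ┠────────────────
                               ┏━━━━━━━━━━━━━━━━━━━
                               ┃ GameOfLife        
                               ┠───────────────────
                               ┃Gen: 2             
                               ┃·████············██
                               ┃······██······█·█··
                               ┃··············█···█
                               ┃···············█···
                               ┃·█·····█·█·········
                               ┃·███··████·█·███···
                               ┗━━━━━━━━━━━━━━━━━━━
                                  ┃The algorithm pr


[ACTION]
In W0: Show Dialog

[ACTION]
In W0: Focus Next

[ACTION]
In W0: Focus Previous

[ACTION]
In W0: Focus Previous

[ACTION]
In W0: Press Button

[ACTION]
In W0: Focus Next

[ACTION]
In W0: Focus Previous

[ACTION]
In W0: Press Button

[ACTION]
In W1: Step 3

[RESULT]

                                  ┏━━━━━━━━━━━━━━━━
                                  ┃ DialogModal    
                                  ┠────────────────
                               ┏━━━━━━━━━━━━━━━━━━━
                               ┃ GameOfLife        
                               ┠───────────────────
                               ┃Gen: 5             
                               ┃█····█············█
                               ┃·█··█··········█··█
                               ┃················█··
                               ┃·······███·········
                               ┃·██··█████·········
                               ┃█··█·█·······███···
                               ┗━━━━━━━━━━━━━━━━━━━
                                  ┃The algorithm pr


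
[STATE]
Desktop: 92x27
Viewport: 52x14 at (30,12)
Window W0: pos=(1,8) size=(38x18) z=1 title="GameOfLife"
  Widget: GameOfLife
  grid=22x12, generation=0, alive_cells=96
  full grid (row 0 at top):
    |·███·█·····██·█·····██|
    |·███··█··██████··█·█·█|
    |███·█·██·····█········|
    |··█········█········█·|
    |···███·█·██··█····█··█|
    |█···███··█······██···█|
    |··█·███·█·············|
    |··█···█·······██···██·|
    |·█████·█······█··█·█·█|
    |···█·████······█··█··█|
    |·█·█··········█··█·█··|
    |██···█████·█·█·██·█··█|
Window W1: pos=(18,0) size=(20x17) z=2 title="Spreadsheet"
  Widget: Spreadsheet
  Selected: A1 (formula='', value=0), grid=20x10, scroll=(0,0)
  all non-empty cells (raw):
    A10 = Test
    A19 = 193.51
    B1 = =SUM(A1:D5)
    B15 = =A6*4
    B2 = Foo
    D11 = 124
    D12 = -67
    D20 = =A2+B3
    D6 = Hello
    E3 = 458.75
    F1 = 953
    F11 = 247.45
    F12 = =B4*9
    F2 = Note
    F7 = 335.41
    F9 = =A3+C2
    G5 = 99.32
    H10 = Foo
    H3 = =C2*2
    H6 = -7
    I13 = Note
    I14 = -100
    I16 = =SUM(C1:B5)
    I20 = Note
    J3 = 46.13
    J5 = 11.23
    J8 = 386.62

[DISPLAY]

0      ┃┃                                           
0      ┃┃                                           
0      ┃┃                                           
       ┃┃                                           
━━━━━━━┛┃                                           
        ┃                                           
        ┃                                           
        ┃                                           
        ┃                                           
        ┃                                           
        ┃                                           
        ┃                                           
        ┃                                           
━━━━━━━━┛                                           


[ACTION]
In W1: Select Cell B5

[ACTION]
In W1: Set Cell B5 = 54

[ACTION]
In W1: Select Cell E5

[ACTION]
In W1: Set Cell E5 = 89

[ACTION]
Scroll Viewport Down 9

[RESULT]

0      ┃┃                                           
0      ┃┃                                           
       ┃┃                                           
━━━━━━━┛┃                                           
        ┃                                           
        ┃                                           
        ┃                                           
        ┃                                           
        ┃                                           
        ┃                                           
        ┃                                           
        ┃                                           
━━━━━━━━┛                                           
                                                    
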